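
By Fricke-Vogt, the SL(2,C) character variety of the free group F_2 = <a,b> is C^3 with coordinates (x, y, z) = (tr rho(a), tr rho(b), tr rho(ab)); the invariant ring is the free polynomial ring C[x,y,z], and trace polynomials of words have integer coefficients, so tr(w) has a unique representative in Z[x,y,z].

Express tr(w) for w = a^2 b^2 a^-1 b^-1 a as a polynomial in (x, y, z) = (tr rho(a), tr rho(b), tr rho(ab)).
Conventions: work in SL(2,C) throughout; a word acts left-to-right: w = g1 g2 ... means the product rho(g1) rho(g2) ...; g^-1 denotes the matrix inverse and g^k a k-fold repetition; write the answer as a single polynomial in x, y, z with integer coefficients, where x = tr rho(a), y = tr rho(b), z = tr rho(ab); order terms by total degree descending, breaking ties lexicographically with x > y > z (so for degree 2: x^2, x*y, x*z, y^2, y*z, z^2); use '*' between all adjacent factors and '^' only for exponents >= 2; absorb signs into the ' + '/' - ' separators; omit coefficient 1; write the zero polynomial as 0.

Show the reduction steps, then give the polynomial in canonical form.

apply: trace(a b a) = trace(a) trace(b a) - trace(b) = x*z - y
trace(a^3 b) = trace(a) trace(a b a) - trace(a b) = x^2*z - x*y - z
use: trace(a^2) = trace(a) trace(a) - trace(1) = x^2 - 2
trace(b^2 a^2) = trace(b) trace(a^2 b) - trace(a^2) = x*y*z - x^2 - y^2 + 2
use: trace(b^2 a) = trace(b) trace(a b) - trace(a) = y*z - x
apply: trace(a^2 b^2 a) = trace(a) trace(b^2 a^2) - trace(b^2 a) = x^2*y*z - x^3 - x*y^2 - y*z + 3*x
use: trace(a^3 b^2 a) = trace(a) trace(a^2 b^2 a) - trace(a^2 b^2) = x^3*y*z - x^4 - x^2*y^2 - 2*x*y*z + 4*x^2 + y^2 - 2
trace(a b a b) = trace(b a) trace(b a) - trace(1)   [split at repeated b] = z^2 - 2
apply: trace(b^2 a b a) = trace(b) trace(a b a b) - trace(a b a) = y*z^2 - x*z - y
trace(b^2 a b) = trace(b) trace(b a b) - trace(b a) = y^2*z - x*y - z
apply: trace(b^2 a b a^2) = trace(a) trace(b^2 a b a) - trace(b^2 a b) = x*y*z^2 - x^2*z - y^2*z + z
trace(a^3 b^2 a b) = trace(a) trace(b^2 a b a^2) - trace(b^2 a b a) = x^2*y*z^2 - x^3*z - x*y^2*z - y*z^2 + 2*x*z + y
use: trace(b^-1 a^3 b^2 a) = trace(a^3 b^2 a) trace(b) - trace(a^3 b^2 a b) = x^3*y^2*z - x^4*y - x^2*y^3 - x^2*y*z^2 + x^3*z - x*y^2*z + 4*x^2*y + y^3 + y*z^2 - 2*x*z - 3*y
apply: trace(a^2 b^2 a^-1 b^-1 a) = trace(b^-1 a^3 b^2) trace(a) - trace(b^-1 a^3 b^2 a) = -x^3*y^2*z + x^4*y + x^2*y^3 + x^2*y*z^2 + x*y^2*z - 5*x^2*y - y^3 - y*z^2 + x*z + 3*y

-x^3*y^2*z + x^4*y + x^2*y^3 + x^2*y*z^2 + x*y^2*z - 5*x^2*y - y^3 - y*z^2 + x*z + 3*y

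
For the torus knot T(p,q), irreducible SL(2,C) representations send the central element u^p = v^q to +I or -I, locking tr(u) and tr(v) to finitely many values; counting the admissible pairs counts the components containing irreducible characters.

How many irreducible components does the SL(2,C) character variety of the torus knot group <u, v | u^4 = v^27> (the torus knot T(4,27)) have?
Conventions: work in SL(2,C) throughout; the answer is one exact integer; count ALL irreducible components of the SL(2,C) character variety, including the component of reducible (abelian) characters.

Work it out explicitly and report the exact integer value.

40

Gamma = < u, v | u^4 = v^27 > (torus knot T(4,27)); the central element u^4 = v^27 acts as +I or -I in any irreducible SL(2,C) representation.
On an irreducible component, tr(u) is locked at 2*cos(pi*alpha/4) for some alpha in 1..3, and tr(v) at 2*cos(pi*beta/27) for some beta in 1..26.
u^4 = (-1)^alpha I and v^27 = (-1)^beta I must agree, so alpha and beta have equal parity.
count pairs: odd alpha (2 choices) x odd beta (13), plus even alpha (1) x even beta (13): 2*13 + 1*13 = 39.
components with irreducible characters: 39; plus the single component of reducible (abelian) characters: total 40.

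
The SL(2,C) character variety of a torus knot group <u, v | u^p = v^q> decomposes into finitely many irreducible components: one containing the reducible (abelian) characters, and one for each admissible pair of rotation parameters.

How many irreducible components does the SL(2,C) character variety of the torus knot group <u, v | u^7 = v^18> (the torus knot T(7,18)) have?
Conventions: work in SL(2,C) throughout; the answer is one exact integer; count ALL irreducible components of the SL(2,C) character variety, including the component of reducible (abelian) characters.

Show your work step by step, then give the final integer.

52

In the torus knot group T(7,18), u^7 = v^18 is central, so an irreducible representation sends it to +I or -I (Schur).
On an irreducible component, tr(u) is locked at 2*cos(pi*alpha/7) for some alpha in 1..6, and tr(v) at 2*cos(pi*beta/18) for some beta in 1..17.
Consistency of u^7 = (-1)^alpha I with v^18 = (-1)^beta I forces alpha = beta (mod 2).
Enumerate parity-matched pairs: 3*9 odd-odd plus 3*8 even-even gives 51.
Total: 51 irreducible-character components + 1 reducible (abelian) component = 52.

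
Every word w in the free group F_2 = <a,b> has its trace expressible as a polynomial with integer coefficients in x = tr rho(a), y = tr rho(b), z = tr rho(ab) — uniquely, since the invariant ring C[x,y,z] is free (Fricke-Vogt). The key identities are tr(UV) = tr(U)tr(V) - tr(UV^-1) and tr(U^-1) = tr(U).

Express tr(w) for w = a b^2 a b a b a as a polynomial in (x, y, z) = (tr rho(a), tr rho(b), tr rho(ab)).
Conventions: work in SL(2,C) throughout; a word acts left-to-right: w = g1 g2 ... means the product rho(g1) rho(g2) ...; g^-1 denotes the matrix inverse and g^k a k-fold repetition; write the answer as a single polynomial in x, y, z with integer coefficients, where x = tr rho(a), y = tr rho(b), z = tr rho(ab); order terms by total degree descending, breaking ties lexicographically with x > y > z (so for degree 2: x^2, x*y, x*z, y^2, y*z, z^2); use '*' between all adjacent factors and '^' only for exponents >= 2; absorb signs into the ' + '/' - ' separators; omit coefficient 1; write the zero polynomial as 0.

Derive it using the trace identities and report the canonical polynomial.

tr(a b a b) = tr(b a) tr(b a) - tr(1)   [split at repeated b] = z^2 - 2
reduce: tr(a b a b a b) = tr(a b a b) tr(a b) - tr(b a)   [split at repeated a] = z^3 - 3*z
tr(b a b) = tr(b) tr(a b) - tr(a) = y*z - x
tr(a b a b a) = tr(a) tr(b a b a) - tr(b a b) = x*z^2 - y*z - x
reduce: tr(b^2 a b a b a) = tr(b) tr(a b a b a b) - tr(a b a b a) = y*z^3 - x*z^2 - 2*y*z + x
reduce: tr(a b a) = tr(a) tr(b a) - tr(b) = x*z - y
so tr(b a b a b) = tr(b) tr(a b a b) - tr(a b a) = y*z^2 - x*z - y
tr(b^2 a b a b) = tr(b) tr(b a b a b) - tr(b a b a) = y^2*z^2 - x*y*z - y^2 - z^2 + 2
tr(a b^2 a b a b a) = tr(a) tr(b^2 a b a b a) - tr(b^2 a b a b) = x*y*z^3 - x^2*z^2 - y^2*z^2 - x*y*z + x^2 + y^2 + z^2 - 2

x*y*z^3 - x^2*z^2 - y^2*z^2 - x*y*z + x^2 + y^2 + z^2 - 2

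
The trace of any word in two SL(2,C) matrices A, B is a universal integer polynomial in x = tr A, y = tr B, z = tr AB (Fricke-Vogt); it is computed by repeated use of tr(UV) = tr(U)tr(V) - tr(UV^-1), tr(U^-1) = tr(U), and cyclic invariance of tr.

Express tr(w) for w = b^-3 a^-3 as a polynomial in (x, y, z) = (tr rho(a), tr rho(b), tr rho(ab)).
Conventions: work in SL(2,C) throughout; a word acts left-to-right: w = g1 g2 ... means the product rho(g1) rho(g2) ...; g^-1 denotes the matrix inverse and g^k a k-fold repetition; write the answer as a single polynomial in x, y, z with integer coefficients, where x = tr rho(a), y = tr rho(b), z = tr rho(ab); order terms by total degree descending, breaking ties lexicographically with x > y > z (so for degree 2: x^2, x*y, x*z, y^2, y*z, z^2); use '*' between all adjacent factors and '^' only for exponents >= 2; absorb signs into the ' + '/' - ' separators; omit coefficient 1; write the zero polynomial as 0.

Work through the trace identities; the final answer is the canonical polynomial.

x^2*y^2*z - x^3*y - x*y^3 - x^2*z - y^2*z + 4*x*y + z

use: tr(a^-1) = tr(a) = x
tr(a^-1 b) = tr(b) tr(a) - tr(b a) = x*y - z
use: tr(b^-1 a^-1) = tr(a^-1) tr(b) - tr(a^-1 b) = z
use: tr(b^-1 a^-2) = tr(b^-1 a^-1) tr(a) - tr(b^-1) = x*z - y
tr(a^-2) = tr(a^-1) tr(a) - tr(1) = x^2 - 2
use: tr(b^-2 a^-2) = tr(b^-1 a^-2) tr(b) - tr(b^-1 a^-2 b) = x*y*z - x^2 - y^2 + 2
use: tr(b^-2 a^-1) = tr(b^-1 a^-1) tr(b) - tr(b^-1 a^-1 b) = y*z - x
tr(a^-3 b^-2) = tr(b^-2 a^-2) tr(a) - tr(b^-2 a^-1) = x^2*y*z - x^3 - x*y^2 - y*z + 3*x
apply: tr(a^-3) = tr(a^-2) tr(a) - tr(a^-1) = x^3 - 3*x
tr(b a^-2) = tr(a^-1 b) tr(a) - tr(a^-1 b a) = x^2*y - x*z - y
use: tr(a^-3 b) = tr(b a^-2) tr(a) - tr(b a^-1) = x^3*y - x^2*z - 2*x*y + z
tr(a^-3 b^-1) = tr(a^-3) tr(b) - tr(a^-3 b) = x^2*z - x*y - z
tr(b^-3 a^-3) = tr(a^-3 b^-2) tr(b) - tr(a^-3 b^-1) = x^2*y^2*z - x^3*y - x*y^3 - x^2*z - y^2*z + 4*x*y + z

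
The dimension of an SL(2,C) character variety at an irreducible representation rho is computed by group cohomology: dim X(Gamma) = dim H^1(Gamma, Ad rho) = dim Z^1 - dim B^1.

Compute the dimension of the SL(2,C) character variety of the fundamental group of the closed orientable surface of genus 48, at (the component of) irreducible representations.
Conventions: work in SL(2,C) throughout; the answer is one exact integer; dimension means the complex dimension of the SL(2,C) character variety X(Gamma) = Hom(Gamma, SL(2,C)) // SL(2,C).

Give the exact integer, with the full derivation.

282

The genus-48 surface group: 2g = 96 generators, one relator prod [a_i, b_i].
Before the relator condition, cocycle space has dim 3*96 = 288.
d_2 is surjective at irreducible rho (its cokernel H^2 is dual to H^0 = 0), so dim Z^1 = 288 - 3 = 285.
Coboundaries contribute dim B^1 = 3 (injective at irreducible rho).
dim H^1 = 285 - 3 = 282 = dim X.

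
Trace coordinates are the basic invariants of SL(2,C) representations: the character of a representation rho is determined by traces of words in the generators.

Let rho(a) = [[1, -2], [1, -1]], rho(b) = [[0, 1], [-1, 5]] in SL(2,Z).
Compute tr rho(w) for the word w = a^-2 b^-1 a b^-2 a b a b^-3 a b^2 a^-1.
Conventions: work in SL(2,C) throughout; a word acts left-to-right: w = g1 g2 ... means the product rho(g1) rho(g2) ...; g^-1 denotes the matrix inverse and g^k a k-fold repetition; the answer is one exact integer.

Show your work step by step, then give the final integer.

780048

rho(a^-1) = [[-1, 2], [-1, 1]]
... * rho(a^-1) = [[-1, 2], [-1, 1]]  ->  [[-1, 0], [0, -1]]
... * rho(b^-1) = [[5, -1], [1, 0]]  ->  [[-5, 1], [-1, 0]]
... * rho(a) = [[1, -2], [1, -1]]  ->  [[-4, 9], [-1, 2]]
... * rho(b^-1) = [[5, -1], [1, 0]]  ->  [[-11, 4], [-3, 1]]
... * rho(b^-1) = [[5, -1], [1, 0]]  ->  [[-51, 11], [-14, 3]]
... * rho(a) = [[1, -2], [1, -1]]  ->  [[-40, 91], [-11, 25]]
... * rho(b) = [[0, 1], [-1, 5]]  ->  [[-91, 415], [-25, 114]]
... * rho(a) = [[1, -2], [1, -1]]  ->  [[324, -233], [89, -64]]
... * rho(b^-1) = [[5, -1], [1, 0]]  ->  [[1387, -324], [381, -89]]
... * rho(b^-1) = [[5, -1], [1, 0]]  ->  [[6611, -1387], [1816, -381]]
... * rho(b^-1) = [[5, -1], [1, 0]]  ->  [[31668, -6611], [8699, -1816]]
... * rho(a) = [[1, -2], [1, -1]]  ->  [[25057, -56725], [6883, -15582]]
... * rho(b) = [[0, 1], [-1, 5]]  ->  [[56725, -258568], [15582, -71027]]
... * rho(b) = [[0, 1], [-1, 5]]  ->  [[258568, -1236115], [71027, -339553]]
... * rho(a^-1) = [[-1, 2], [-1, 1]]  ->  [[977547, -718979], [268526, -197499]]
tr = 977547 + -197499 = 780048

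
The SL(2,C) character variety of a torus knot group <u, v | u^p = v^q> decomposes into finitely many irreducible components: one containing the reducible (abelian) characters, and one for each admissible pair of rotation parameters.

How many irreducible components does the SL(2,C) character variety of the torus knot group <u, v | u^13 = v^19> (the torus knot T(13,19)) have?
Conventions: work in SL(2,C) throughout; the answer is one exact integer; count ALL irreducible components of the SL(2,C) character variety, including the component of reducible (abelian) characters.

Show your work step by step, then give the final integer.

109

Gamma = < u, v | u^13 = v^19 > (torus knot T(13,19)); the central element u^13 = v^19 acts as +I or -I in any irreducible SL(2,C) representation.
This locks tr(u) to 2*cos(pi*alpha/13), alpha in 1..12, and tr(v) to 2*cos(pi*beta/19), beta in 1..18, on each component of irreducible characters.
The two central values (-1)^alpha I and (-1)^beta I must be the same matrix, so alpha and beta share a parity.
Enumerate parity-matched pairs: 6*9 odd-odd plus 6*9 even-even gives 108.
Total: 108 irreducible-character components + 1 reducible (abelian) component = 109.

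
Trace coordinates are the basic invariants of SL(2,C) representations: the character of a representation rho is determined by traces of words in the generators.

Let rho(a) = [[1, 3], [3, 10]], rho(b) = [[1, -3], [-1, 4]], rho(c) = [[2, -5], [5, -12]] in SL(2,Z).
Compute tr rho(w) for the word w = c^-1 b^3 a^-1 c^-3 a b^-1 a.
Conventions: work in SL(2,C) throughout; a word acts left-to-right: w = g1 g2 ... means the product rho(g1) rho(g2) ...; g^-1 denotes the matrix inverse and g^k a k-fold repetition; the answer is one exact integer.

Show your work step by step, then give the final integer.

rho(c^-1) = [[-12, 5], [-5, 2]]
... * rho(b) = [[1, -3], [-1, 4]]  ->  [[-17, 56], [-7, 23]]
... * rho(b) = [[1, -3], [-1, 4]]  ->  [[-73, 275], [-30, 113]]
... * rho(b) = [[1, -3], [-1, 4]]  ->  [[-348, 1319], [-143, 542]]
... * rho(a^-1) = [[10, -3], [-3, 1]]  ->  [[-7437, 2363], [-3056, 971]]
... * rho(c^-1) = [[-12, 5], [-5, 2]]  ->  [[77429, -32459], [31817, -13338]]
... * rho(c^-1) = [[-12, 5], [-5, 2]]  ->  [[-766853, 322227], [-315114, 132409]]
... * rho(c^-1) = [[-12, 5], [-5, 2]]  ->  [[7591101, -3189811], [3119323, -1310752]]
... * rho(a) = [[1, 3], [3, 10]]  ->  [[-1978332, -9124807], [-812933, -3749551]]
... * rho(b^-1) = [[4, 3], [1, 1]]  ->  [[-17038135, -15059803], [-7001283, -6188350]]
... * rho(a) = [[1, 3], [3, 10]]  ->  [[-62217544, -201712435], [-25566333, -82887349]]
tr = -62217544 + -82887349 = -145104893

-145104893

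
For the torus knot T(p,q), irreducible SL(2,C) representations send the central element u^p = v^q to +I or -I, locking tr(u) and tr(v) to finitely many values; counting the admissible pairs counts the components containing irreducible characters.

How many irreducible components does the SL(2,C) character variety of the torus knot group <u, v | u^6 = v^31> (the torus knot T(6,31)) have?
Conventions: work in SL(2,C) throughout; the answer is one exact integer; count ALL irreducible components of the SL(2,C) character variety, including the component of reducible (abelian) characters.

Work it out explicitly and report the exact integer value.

For T(6,31): irreducibility forces the central element u^6 = v^31 to one of +I, -I.
This locks tr(u) to 2*cos(pi*alpha/6), alpha in 1..5, and tr(v) to 2*cos(pi*beta/31), beta in 1..30, on each component of irreducible characters.
Consistency of u^6 = (-1)^alpha I with v^31 = (-1)^beta I forces alpha = beta (mod 2).
count pairs: odd alpha (3 choices) x odd beta (15), plus even alpha (2) x even beta (15): 3*15 + 2*15 = 75.
Total: 75 irreducible-character components + 1 reducible (abelian) component = 76.

76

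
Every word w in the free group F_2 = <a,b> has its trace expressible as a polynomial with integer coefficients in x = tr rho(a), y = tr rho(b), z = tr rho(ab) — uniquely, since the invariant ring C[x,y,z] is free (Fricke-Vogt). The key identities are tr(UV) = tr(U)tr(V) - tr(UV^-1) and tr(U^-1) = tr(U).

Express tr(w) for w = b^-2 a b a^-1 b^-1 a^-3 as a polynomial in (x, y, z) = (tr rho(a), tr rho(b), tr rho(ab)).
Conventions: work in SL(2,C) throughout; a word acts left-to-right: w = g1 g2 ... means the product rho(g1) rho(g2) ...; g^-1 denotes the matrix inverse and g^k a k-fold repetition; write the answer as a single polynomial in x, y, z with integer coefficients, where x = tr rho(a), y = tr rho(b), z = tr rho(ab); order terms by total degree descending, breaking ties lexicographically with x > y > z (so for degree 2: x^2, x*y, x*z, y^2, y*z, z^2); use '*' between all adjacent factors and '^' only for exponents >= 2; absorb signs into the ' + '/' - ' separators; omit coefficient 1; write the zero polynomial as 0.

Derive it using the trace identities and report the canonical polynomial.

tr(b a b) = tr(b)*tr(a b) - tr(a) = y*z - x
tr(b a b a) = tr(b a)*tr(b a) - tr(1) = z^2 - 2
tr(a b a^-1 b) = tr(b a b)*tr(a) - tr(b a b a) = x*y*z - x^2 - z^2 + 2
tr(a^-1 b^-1 a b) = tr(a b a^-1)*tr(b) - tr(a b a^-1 b) = -x*y*z + x^2 + y^2 + z^2 - 2
tr(a^-2 b^-1 a b) = tr(a^-1 b^-1 a b)*tr(a) - tr(a^-1 b^-1 a b a) = -x^2*y*z + x^3 + x*y^2 + x*z^2 - 3*x
tr(a^-3 b^-1 a b) = tr(a^-2 b^-1 a b)*tr(a) - tr(a^-2 b^-1 a b a) = -x^3*y*z + x^4 + x^2*y^2 + x^2*z^2 + x*y*z - 4*x^2 - y^2 - z^2 + 2
tr(a b a^-4 b^-1) = tr(a^-3 b^-1 a b)*tr(a) - tr(a^-3 b^-1 a b a) = -x^4*y*z + x^5 + x^3*y^2 + x^3*z^2 + 2*x^2*y*z - 5*x^3 - 2*x*y^2 - 2*x*z^2 + 5*x
tr(a^-1 b) = tr(b)*tr(a) - tr(b a) = x*y - z
tr(a^-2 b) = tr(a^-1 b)*tr(a) - tr(a^-1 b a) = x^2*y - x*z - y
tr(b a^-3) = tr(a^-2 b)*tr(a) - tr(a^-2 b a) = x^3*y - x^2*z - 2*x*y + z
tr(a^-3 b^-2 a b a^-1) = tr(a b a^-4 b^-1)*tr(b) - tr(a b a^-4) = -x^4*y^2*z + x^5*y + x^3*y^3 + x^3*y*z^2 + 2*x^2*y^2*z - 6*x^3*y - 2*x*y^3 - 2*x*y*z^2 + x^2*z + 7*x*y - z
tr(b^2) = tr(b)*tr(b) - tr(1) = y^2 - 2
tr(b a^-1 b) = tr(b^2)*tr(a) - tr(b^2 a) = x*y^2 - y*z - x
tr(b a^-1 b a^-1) = tr(b a^-1 b)*tr(a) - tr(b a^-1 b a) = x^2*y^2 - 2*x*y*z + z^2 - 2
tr(b a b^2) = tr(b)*tr(a b^2) - tr(a b) = y^2*z - x*y - z
tr(a b a) = tr(a)*tr(b a) - tr(b) = x*z - y
tr(b a b^2 a) = tr(b)*tr(a b a b) - tr(a b a) = y*z^2 - x*z - y
tr(b a b^2 a^-1) = tr(b a b^2)*tr(a) - tr(b a b^2 a) = x*y^2*z - x^2*y - y*z^2 + y
tr(b a^-2 b a b) = tr(b a b^2 a^-1)*tr(a) - tr(b a b^2) = x^2*y^2*z - x^3*y - x*y*z^2 - y^2*z + 2*x*y + z
tr(b a b a b a) = tr(b a b a)*tr(b a) - tr(a b) = z^3 - 3*z
tr(b a b a b a^-1) = tr(b a b a b)*tr(a) - tr(b a b a b a) = x*y*z^2 - x^2*z - z^3 - x*y + 3*z
tr(b a^-2 b a b a) = tr(b a b a b a^-1)*tr(a) - tr(b a b a b) = x^2*y*z^2 - x^3*z - x*z^3 - x^2*y - y*z^2 + 4*x*z + y
tr(a b a^-1 b a^-2 b) = tr(b a^-2 b a b)*tr(a) - tr(b a^-2 b a b a) = x^3*y^2*z - x^4*y - 2*x^2*y*z^2 + x^3*z - x*y^2*z + x*z^3 + 3*x^2*y + y*z^2 - 3*x*z - y
tr(b^-1 a b a^-1 b a^-2) = tr(a b a^-1 b a^-2)*tr(b) - tr(a b a^-1 b a^-2 b) = -x^3*y^2*z + x^4*y + x^2*y^3 + 2*x^2*y*z^2 - x^3*z - x*y^2*z - x*z^3 - 3*x^2*y + 3*x*z - y
tr(a^-1 b^-2 a b a^-1 b a^-1) = tr(b^-1 a b a^-1 b a^-2)*tr(b) - tr(b^-1 a b a^-1 b a^-2 b) = -x^3*y^3*z + x^4*y^2 + x^2*y^4 + 2*x^2*y^2*z^2 - x^3*y*z - x*y^3*z - x*y*z^3 - 4*x^2*y^2 + 5*x*y*z - y^2 - z^2 + 2
tr(a b^2 a) = tr(a)*tr(b^2 a) - tr(b^2) = x*y*z - x^2 - y^2 + 2
tr(b a b^-1 a b) = tr(a b^2 a)*tr(b) - tr(a b^2 a b) = x*y^2*z - x^2*y - y^3 - y*z^2 + x*z + 3*y
tr(a b a b a) = tr(a)*tr(b a b a) - tr(b a b) = x*z^2 - y*z - x
tr(b a b^-1 a b a) = tr(a b a b a)*tr(b) - tr(a b a b a b) = x*y*z^2 - y^2*z - z^3 - x*y + 3*z
tr(b^-1 a b a^-1 b a) = tr(b a b^-1 a b)*tr(a) - tr(b a b^-1 a b a) = x^2*y^2*z - x^3*y - x*y^3 - 2*x*y*z^2 + x^2*z + y^2*z + z^3 + 4*x*y - 3*z
tr(b^-1 a b a^-1 b a^-1) = tr(b^-1 a b a^-1 b)*tr(a) - tr(b^-1 a b a^-1 b a) = -x^2*y^2*z + x^3*y + x*y^3 + 2*x*y*z^2 - x^2*z - y^2*z - z^3 - 3*x*y + 3*z
tr(a^-1 b^-2 a b a^-1 b) = tr(b^-1 a b a^-1 b a^-1)*tr(b) - tr(b^-1 a b a^-1 b a^-1 b) = -x^2*y^3*z + x^3*y^2 + x*y^4 + 2*x*y^2*z^2 - x^2*y*z - y^3*z - y*z^3 - 4*x*y^2 + 4*y*z + x
tr(a^-3 b^-2 a b a^-1 b) = tr(a^-1 b^-2 a b a^-1 b a^-1)*tr(a) - tr(a^-1 b^-2 a b a^-1 b) = -x^4*y^3*z + x^5*y^2 + x^3*y^4 + 2*x^3*y^2*z^2 - x^4*y*z - x^2*y*z^3 - 5*x^3*y^2 - x*y^4 - 2*x*y^2*z^2 + 6*x^2*y*z + y^3*z + y*z^3 + 3*x*y^2 - x*z^2 - 4*y*z + x
tr(b^-2 a b a^-1 b^-1 a^-3) = tr(a^-3 b^-2 a b a^-1)*tr(b) - tr(a^-3 b^-2 a b a^-1 b) = -x^3*y^2*z^2 + x^4*y*z + 2*x^2*y^3*z + x^2*y*z^3 - x^3*y^2 - x*y^4 - 5*x^2*y*z - y^3*z - y*z^3 + 4*x*y^2 + x*z^2 + 3*y*z - x

-x^3*y^2*z^2 + x^4*y*z + 2*x^2*y^3*z + x^2*y*z^3 - x^3*y^2 - x*y^4 - 5*x^2*y*z - y^3*z - y*z^3 + 4*x*y^2 + x*z^2 + 3*y*z - x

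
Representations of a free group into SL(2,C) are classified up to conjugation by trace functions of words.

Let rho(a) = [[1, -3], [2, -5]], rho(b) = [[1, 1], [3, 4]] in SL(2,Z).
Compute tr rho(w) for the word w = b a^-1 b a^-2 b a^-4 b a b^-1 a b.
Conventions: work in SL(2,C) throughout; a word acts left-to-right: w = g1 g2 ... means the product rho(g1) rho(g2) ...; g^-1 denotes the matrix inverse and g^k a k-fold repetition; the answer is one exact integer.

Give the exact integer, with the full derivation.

-68989766

rho(b) = [[1, 1], [3, 4]]
... * rho(a^-1) = [[-5, 3], [-2, 1]]  ->  [[-7, 4], [-23, 13]]
... * rho(b) = [[1, 1], [3, 4]]  ->  [[5, 9], [16, 29]]
... * rho(a^-1) = [[-5, 3], [-2, 1]]  ->  [[-43, 24], [-138, 77]]
... * rho(a^-1) = [[-5, 3], [-2, 1]]  ->  [[167, -105], [536, -337]]
... * rho(b) = [[1, 1], [3, 4]]  ->  [[-148, -253], [-475, -812]]
... * rho(a^-1) = [[-5, 3], [-2, 1]]  ->  [[1246, -697], [3999, -2237]]
... * rho(a^-1) = [[-5, 3], [-2, 1]]  ->  [[-4836, 3041], [-15521, 9760]]
... * rho(a^-1) = [[-5, 3], [-2, 1]]  ->  [[18098, -11467], [58085, -36803]]
... * rho(a^-1) = [[-5, 3], [-2, 1]]  ->  [[-67556, 42827], [-216819, 137452]]
... * rho(b) = [[1, 1], [3, 4]]  ->  [[60925, 103752], [195537, 332989]]
... * rho(a) = [[1, -3], [2, -5]]  ->  [[268429, -701535], [861515, -2251556]]
... * rho(b^-1) = [[4, -1], [-3, 1]]  ->  [[3178321, -969964], [10200728, -3113071]]
... * rho(a) = [[1, -3], [2, -5]]  ->  [[1238393, -4685143], [3974586, -15036829]]
... * rho(b) = [[1, 1], [3, 4]]  ->  [[-12817036, -17502179], [-41135901, -56172730]]
tr = -12817036 + -56172730 = -68989766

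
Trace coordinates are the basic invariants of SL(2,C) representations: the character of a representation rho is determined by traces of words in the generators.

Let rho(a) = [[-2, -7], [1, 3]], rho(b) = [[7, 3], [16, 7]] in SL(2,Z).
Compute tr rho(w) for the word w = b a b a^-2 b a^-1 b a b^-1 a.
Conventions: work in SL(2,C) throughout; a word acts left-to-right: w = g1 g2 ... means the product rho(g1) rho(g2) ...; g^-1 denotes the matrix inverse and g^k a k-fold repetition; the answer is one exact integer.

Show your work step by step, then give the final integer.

14510979052

rho(b) = [[7, 3], [16, 7]]
... * rho(a) = [[-2, -7], [1, 3]]  ->  [[-11, -40], [-25, -91]]
... * rho(b) = [[7, 3], [16, 7]]  ->  [[-717, -313], [-1631, -712]]
... * rho(a^-1) = [[3, 7], [-1, -2]]  ->  [[-1838, -4393], [-4181, -9993]]
... * rho(a^-1) = [[3, 7], [-1, -2]]  ->  [[-1121, -4080], [-2550, -9281]]
... * rho(b) = [[7, 3], [16, 7]]  ->  [[-73127, -31923], [-166346, -72617]]
... * rho(a^-1) = [[3, 7], [-1, -2]]  ->  [[-187458, -448043], [-426421, -1019188]]
... * rho(b) = [[7, 3], [16, 7]]  ->  [[-8480894, -3698675], [-19291955, -8413579]]
... * rho(a) = [[-2, -7], [1, 3]]  ->  [[13263113, 48270233], [30170331, 109802948]]
... * rho(b^-1) = [[7, -3], [-16, 7]]  ->  [[-679481937, 298102292], [-1545654851, 678109643]]
... * rho(a) = [[-2, -7], [1, 3]]  ->  [[1657066166, 5650680435], [3769419345, 12853912886]]
tr = 1657066166 + 12853912886 = 14510979052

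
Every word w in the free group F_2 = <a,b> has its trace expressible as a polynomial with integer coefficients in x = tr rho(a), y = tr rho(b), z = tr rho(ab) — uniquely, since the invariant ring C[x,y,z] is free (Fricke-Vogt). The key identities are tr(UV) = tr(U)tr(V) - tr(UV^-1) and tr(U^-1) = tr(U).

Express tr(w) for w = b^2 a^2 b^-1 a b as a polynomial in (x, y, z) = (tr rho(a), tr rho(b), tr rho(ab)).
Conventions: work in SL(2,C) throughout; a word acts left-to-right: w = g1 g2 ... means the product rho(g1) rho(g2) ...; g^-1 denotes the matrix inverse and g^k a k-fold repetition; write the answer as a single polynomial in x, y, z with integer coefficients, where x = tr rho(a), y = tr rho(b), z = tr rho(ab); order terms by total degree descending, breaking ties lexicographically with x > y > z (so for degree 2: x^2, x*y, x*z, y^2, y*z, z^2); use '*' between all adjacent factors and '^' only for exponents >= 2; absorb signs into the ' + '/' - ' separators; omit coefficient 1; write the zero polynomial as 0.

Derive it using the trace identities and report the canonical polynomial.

x^2*y^3*z - x^3*y^2 - x*y^4 - x*y^2*z^2 + 4*x*y^2 + x*z^2 - y*z - x

tr(a b^2) = tr(b) * tr(a b) - tr(a)  (reduce the b square) = y*z - x
tr(b^3 a) = tr(b) * tr(a b^2) - tr(a b)  (reduce the b square) = y^2*z - x*y - z
tr(b^2) = tr(b) * tr(b) - tr(1)  (reduce the b square) = y^2 - 2
tr(b^3) = tr(b) * tr(b^2) - tr(b)  (reduce the b square) = y^3 - 3*y
tr(a b^3 a) = tr(a) * tr(b^3 a) - tr(b^3)  (reduce the a square) = x*y^2*z - x^2*y - y^3 - x*z + 3*y
tr(a b^3 a^2) = tr(a) * tr(a b^3 a) - tr(a b^3)  (reduce the a square) = x^2*y^2*z - x^3*y - x*y^3 - x^2*z - y^2*z + 4*x*y + z
tr(a b a b) = tr(a b) * tr(a b) - tr(1)  (split on a) = z^2 - 2
tr(a b a) = tr(a) * tr(b a) - tr(b)  (reduce the a square) = x*z - y
tr(b a b^2 a) = tr(b) * tr(a b a b) - tr(a b a)  (reduce the b square) = y*z^2 - x*z - y
tr(b a^2 b a b) = tr(a) * tr(b a b^2 a) - tr(b a b^2)  (reduce the a square) = x*y*z^2 - x^2*z - y^2*z + z
tr(b a^2 b a) = tr(a) * tr(b a b a) - tr(b a b)  (reduce the a square) = x*z^2 - y*z - x
tr(a b^3 a^2 b) = tr(b) * tr(b a^2 b a b) - tr(b a^2 b a)  (reduce the b square) = x*y^2*z^2 - x^2*y*z - y^3*z - x*z^2 + 2*y*z + x
tr(b^2 a^2 b^-1 a b) = tr(a b^3 a^2) * tr(b) - tr(a b^3 a^2 b)  (eliminate b^-1) = x^2*y^3*z - x^3*y^2 - x*y^4 - x*y^2*z^2 + 4*x*y^2 + x*z^2 - y*z - x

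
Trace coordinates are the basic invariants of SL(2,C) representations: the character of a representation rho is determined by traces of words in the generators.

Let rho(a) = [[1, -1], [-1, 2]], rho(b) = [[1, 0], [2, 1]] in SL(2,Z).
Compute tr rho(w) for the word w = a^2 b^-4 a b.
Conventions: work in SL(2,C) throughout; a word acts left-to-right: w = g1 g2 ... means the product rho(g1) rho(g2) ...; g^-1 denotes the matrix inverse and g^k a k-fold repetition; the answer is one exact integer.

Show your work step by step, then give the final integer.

18

rho(a) = [[1, -1], [-1, 2]]
... * rho(a) = [[1, -1], [-1, 2]]  ->  [[2, -3], [-3, 5]]
... * rho(b^-1) = [[1, 0], [-2, 1]]  ->  [[8, -3], [-13, 5]]
... * rho(b^-1) = [[1, 0], [-2, 1]]  ->  [[14, -3], [-23, 5]]
... * rho(b^-1) = [[1, 0], [-2, 1]]  ->  [[20, -3], [-33, 5]]
... * rho(b^-1) = [[1, 0], [-2, 1]]  ->  [[26, -3], [-43, 5]]
... * rho(a) = [[1, -1], [-1, 2]]  ->  [[29, -32], [-48, 53]]
... * rho(b) = [[1, 0], [2, 1]]  ->  [[-35, -32], [58, 53]]
tr = -35 + 53 = 18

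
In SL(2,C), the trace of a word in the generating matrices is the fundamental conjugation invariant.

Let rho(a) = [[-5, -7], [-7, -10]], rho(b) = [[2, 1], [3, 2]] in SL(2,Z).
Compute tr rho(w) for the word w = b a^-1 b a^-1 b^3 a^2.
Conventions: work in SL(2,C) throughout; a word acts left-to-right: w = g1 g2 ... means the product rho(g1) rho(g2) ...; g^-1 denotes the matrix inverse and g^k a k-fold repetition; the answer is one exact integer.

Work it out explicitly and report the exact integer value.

rho(b) = [[2, 1], [3, 2]]
... * rho(a^-1) = [[-10, 7], [7, -5]]  ->  [[-13, 9], [-16, 11]]
... * rho(b) = [[2, 1], [3, 2]]  ->  [[1, 5], [1, 6]]
... * rho(a^-1) = [[-10, 7], [7, -5]]  ->  [[25, -18], [32, -23]]
... * rho(b) = [[2, 1], [3, 2]]  ->  [[-4, -11], [-5, -14]]
... * rho(b) = [[2, 1], [3, 2]]  ->  [[-41, -26], [-52, -33]]
... * rho(b) = [[2, 1], [3, 2]]  ->  [[-160, -93], [-203, -118]]
... * rho(a) = [[-5, -7], [-7, -10]]  ->  [[1451, 2050], [1841, 2601]]
... * rho(a) = [[-5, -7], [-7, -10]]  ->  [[-21605, -30657], [-27412, -38897]]
tr = -21605 + -38897 = -60502

-60502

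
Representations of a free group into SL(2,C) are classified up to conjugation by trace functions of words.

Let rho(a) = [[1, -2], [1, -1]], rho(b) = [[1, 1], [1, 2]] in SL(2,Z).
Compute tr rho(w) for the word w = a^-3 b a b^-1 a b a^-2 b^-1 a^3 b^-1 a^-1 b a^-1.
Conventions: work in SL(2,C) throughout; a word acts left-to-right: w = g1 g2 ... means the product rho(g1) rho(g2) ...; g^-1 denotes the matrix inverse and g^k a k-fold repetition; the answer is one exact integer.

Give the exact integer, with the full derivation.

rho(a^-1) = [[-1, 2], [-1, 1]]
... * rho(a^-1) = [[-1, 2], [-1, 1]]  ->  [[-1, 0], [0, -1]]
... * rho(a^-1) = [[-1, 2], [-1, 1]]  ->  [[1, -2], [1, -1]]
... * rho(b) = [[1, 1], [1, 2]]  ->  [[-1, -3], [0, -1]]
... * rho(a) = [[1, -2], [1, -1]]  ->  [[-4, 5], [-1, 1]]
... * rho(b^-1) = [[2, -1], [-1, 1]]  ->  [[-13, 9], [-3, 2]]
... * rho(a) = [[1, -2], [1, -1]]  ->  [[-4, 17], [-1, 4]]
... * rho(b) = [[1, 1], [1, 2]]  ->  [[13, 30], [3, 7]]
... * rho(a^-1) = [[-1, 2], [-1, 1]]  ->  [[-43, 56], [-10, 13]]
... * rho(a^-1) = [[-1, 2], [-1, 1]]  ->  [[-13, -30], [-3, -7]]
... * rho(b^-1) = [[2, -1], [-1, 1]]  ->  [[4, -17], [1, -4]]
... * rho(a) = [[1, -2], [1, -1]]  ->  [[-13, 9], [-3, 2]]
... * rho(a) = [[1, -2], [1, -1]]  ->  [[-4, 17], [-1, 4]]
... * rho(a) = [[1, -2], [1, -1]]  ->  [[13, -9], [3, -2]]
... * rho(b^-1) = [[2, -1], [-1, 1]]  ->  [[35, -22], [8, -5]]
... * rho(a^-1) = [[-1, 2], [-1, 1]]  ->  [[-13, 48], [-3, 11]]
... * rho(b) = [[1, 1], [1, 2]]  ->  [[35, 83], [8, 19]]
... * rho(a^-1) = [[-1, 2], [-1, 1]]  ->  [[-118, 153], [-27, 35]]
tr = -118 + 35 = -83

-83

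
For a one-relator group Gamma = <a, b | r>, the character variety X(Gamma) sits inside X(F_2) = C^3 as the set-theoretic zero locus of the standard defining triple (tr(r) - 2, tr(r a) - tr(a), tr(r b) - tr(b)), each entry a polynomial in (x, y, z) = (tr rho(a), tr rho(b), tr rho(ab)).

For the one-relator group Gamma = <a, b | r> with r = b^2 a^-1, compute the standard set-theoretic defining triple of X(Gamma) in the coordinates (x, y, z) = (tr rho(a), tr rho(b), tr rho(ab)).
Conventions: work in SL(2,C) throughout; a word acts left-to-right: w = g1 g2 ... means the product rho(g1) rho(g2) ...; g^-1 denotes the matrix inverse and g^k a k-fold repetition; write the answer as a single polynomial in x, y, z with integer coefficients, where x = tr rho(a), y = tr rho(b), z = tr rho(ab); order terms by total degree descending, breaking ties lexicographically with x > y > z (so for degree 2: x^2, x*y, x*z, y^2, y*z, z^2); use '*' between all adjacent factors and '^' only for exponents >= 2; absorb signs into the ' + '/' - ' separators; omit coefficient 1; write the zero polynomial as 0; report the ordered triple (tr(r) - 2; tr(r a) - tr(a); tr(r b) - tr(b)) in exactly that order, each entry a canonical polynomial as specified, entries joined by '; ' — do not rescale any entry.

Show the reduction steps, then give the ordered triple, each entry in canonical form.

x*y^2 - y*z - x - 2; y^2 - x - 2; x*y^3 - y^2*z - 2*x*y - y + z

tr(b^2) = tr(b) tr(b) - tr(1)   [square of b] = y^2 - 2
reduce: tr(b^2 a) = tr(b) tr(a b) - tr(a)   [square of b] = y*z - x
tr(b^2 a^-1) = tr(b^2) tr(a) - tr(b^2 a)   [inverse elimination on a] = x*y^2 - y*z - x
tr(b^3) = tr(b) tr(b^2) - tr(b)  (reduce the b square) = y^3 - 3*y
so tr(b^3 a) = tr(b) tr(b a b) - tr(b a)  (reduce the b square) = y^2*z - x*y - z
tr(b^2 a^-1 b) = tr(b^3) tr(a) - tr(b^3 a)  (eliminate a^-1) = x*y^3 - y^2*z - 2*x*y + z
assemble the triple (tr(r) - 2; tr(r a) - x; tr(r b) - y)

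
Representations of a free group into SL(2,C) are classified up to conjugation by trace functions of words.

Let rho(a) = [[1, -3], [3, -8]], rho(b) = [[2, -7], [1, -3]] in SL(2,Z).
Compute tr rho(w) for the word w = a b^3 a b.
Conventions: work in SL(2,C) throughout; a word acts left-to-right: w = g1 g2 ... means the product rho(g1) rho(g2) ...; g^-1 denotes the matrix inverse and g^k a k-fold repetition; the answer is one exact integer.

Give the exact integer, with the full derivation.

-13

rho(a) = [[1, -3], [3, -8]]
... * rho(b) = [[2, -7], [1, -3]]  ->  [[-1, 2], [-2, 3]]
... * rho(b) = [[2, -7], [1, -3]]  ->  [[0, 1], [-1, 5]]
... * rho(b) = [[2, -7], [1, -3]]  ->  [[1, -3], [3, -8]]
... * rho(a) = [[1, -3], [3, -8]]  ->  [[-8, 21], [-21, 55]]
... * rho(b) = [[2, -7], [1, -3]]  ->  [[5, -7], [13, -18]]
tr = 5 + -18 = -13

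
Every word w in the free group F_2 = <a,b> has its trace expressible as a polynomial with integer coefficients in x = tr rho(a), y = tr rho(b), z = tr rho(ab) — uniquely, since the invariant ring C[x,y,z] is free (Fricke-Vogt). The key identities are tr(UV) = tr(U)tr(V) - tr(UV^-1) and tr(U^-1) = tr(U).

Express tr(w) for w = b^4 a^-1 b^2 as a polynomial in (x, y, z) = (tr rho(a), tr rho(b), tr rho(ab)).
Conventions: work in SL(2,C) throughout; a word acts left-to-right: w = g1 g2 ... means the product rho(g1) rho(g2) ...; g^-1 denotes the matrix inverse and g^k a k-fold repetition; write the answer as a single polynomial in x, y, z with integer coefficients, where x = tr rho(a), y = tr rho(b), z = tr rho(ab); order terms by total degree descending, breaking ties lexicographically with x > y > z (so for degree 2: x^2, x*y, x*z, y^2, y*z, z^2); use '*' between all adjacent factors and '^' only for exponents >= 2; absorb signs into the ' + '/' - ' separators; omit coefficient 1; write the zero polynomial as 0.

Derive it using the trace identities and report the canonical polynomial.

so tr(b^2) = tr(b)*tr(b) - tr(1)   [square of b] = y^2 - 2
reduce: tr(b^3) = tr(b)*tr(b^2) - tr(b)   [square of b] = y^3 - 3*y
tr(b^4) = tr(b)*tr(b^3) - tr(b^2)   [square of b] = y^4 - 4*y^2 + 2
tr(b^5) = tr(b)*tr(b^4) - tr(b^3)   [square of b] = y^5 - 5*y^3 + 5*y
reduce: tr(b^6) = tr(b)*tr(b^5) - tr(b^4)   [square of b] = y^6 - 6*y^4 + 9*y^2 - 2
tr(b a b) = tr(b)*tr(a b) - tr(a)   [square of b] = y*z - x
so tr(b^2 a b) = tr(b)*tr(b a b) - tr(b a)   [square of b] = y^2*z - x*y - z
so tr(b^2 a b^2) = tr(b)*tr(b^2 a b) - tr(b^2 a)   [square of b] = y^3*z - x*y^2 - 2*y*z + x
tr(a b^5) = tr(b)*tr(b^2 a b^2) - tr(b^2 a b)   [square of b] = y^4*z - x*y^3 - 3*y^2*z + 2*x*y + z
so tr(b^6 a) = tr(b)*tr(a b^5) - tr(a b^4)   [square of b] = y^5*z - x*y^4 - 4*y^3*z + 3*x*y^2 + 3*y*z - x
so tr(b^4 a^-1 b^2) = tr(b^6)*tr(a) - tr(b^6 a)   [inverse elimination on a] = x*y^6 - y^5*z - 5*x*y^4 + 4*y^3*z + 6*x*y^2 - 3*y*z - x

x*y^6 - y^5*z - 5*x*y^4 + 4*y^3*z + 6*x*y^2 - 3*y*z - x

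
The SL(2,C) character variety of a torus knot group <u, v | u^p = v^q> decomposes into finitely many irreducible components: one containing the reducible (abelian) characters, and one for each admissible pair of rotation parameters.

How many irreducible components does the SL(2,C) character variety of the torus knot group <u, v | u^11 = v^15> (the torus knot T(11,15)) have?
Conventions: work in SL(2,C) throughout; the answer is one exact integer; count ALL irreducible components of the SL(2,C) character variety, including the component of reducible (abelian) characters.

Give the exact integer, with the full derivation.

Gamma = < u, v | u^11 = v^15 > (torus knot T(11,15)); the central element u^11 = v^15 acts as +I or -I in any irreducible SL(2,C) representation.
This locks tr(u) to 2*cos(pi*alpha/11), alpha in 1..10, and tr(v) to 2*cos(pi*beta/15), beta in 1..14, on each component of irreducible characters.
Consistency of u^11 = (-1)^alpha I with v^15 = (-1)^beta I forces alpha = beta (mod 2).
Enumerate parity-matched pairs: 5*7 odd-odd plus 5*7 even-even gives 70.
components with irreducible characters: 70; plus the single component of reducible (abelian) characters: total 71.

71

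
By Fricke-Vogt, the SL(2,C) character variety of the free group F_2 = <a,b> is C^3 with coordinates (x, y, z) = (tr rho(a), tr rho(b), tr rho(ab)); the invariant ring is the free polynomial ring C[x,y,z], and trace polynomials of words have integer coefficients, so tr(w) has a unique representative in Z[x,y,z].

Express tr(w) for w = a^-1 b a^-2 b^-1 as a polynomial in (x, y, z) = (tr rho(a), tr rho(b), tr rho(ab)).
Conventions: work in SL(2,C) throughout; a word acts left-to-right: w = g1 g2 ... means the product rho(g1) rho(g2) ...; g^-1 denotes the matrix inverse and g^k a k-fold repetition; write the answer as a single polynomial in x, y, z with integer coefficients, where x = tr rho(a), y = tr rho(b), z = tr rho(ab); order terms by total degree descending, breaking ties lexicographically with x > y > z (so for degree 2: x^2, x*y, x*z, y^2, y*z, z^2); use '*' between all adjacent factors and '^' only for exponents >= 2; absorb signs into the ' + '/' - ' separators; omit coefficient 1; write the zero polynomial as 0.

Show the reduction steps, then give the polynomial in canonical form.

trace(a^-1) = trace(a) = x
apply: trace(a^-2) = trace(a^-1) * trace(a) - trace(1) = x^2 - 2
use: trace(a b a) = trace(a) * trace(b a) - trace(b) = x*z - y
trace(a b a b) = trace(a b) * trace(a b) - trace(1)   [split at repeated a] = z^2 - 2
trace(b^-1 a b a) = trace(a b a) * trace(b) - trace(a b a b) = x*y*z - y^2 - z^2 + 2
apply: trace(a^-1 b^-1 a b) = trace(b^-1 a b) * trace(a) - trace(b^-1 a b a) = -x*y*z + x^2 + y^2 + z^2 - 2
apply: trace(b a^-2 b^-1 a) = trace(a^-1 b^-1 a b) * trace(a) - trace(a^-1 b^-1 a b a) = -x^2*y*z + x^3 + x*y^2 + x*z^2 - 3*x
trace(a^-1 b a^-2 b^-1) = trace(b a^-2 b^-1) * trace(a) - trace(b a^-2 b^-1 a) = x^2*y*z - x*y^2 - x*z^2 + x

x^2*y*z - x*y^2 - x*z^2 + x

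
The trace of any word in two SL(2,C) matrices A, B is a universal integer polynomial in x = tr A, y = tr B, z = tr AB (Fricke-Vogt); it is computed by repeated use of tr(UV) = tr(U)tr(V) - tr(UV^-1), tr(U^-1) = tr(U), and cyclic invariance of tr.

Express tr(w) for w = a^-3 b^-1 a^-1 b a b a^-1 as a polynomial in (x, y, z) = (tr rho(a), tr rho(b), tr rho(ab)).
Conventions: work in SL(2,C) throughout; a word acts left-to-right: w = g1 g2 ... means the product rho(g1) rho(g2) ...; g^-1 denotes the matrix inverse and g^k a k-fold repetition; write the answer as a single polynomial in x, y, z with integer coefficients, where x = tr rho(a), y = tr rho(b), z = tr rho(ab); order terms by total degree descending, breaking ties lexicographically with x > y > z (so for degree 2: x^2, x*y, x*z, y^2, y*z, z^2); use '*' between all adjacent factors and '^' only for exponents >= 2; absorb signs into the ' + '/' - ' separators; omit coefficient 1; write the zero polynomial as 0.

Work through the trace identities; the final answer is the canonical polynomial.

x^4*y*z^2 - x^5*z - x^3*y^2*z - x^3*z^3 + x^4*y - 2*x^2*y*z^2 + 5*x^3*z + 2*x*y^2*z + 2*x*z^3 - 3*x^2*y - 6*x*z + y

trace(a b a) = trace(a) * trace(b a) - trace(b)  (reduce the a square) = x*z - y
trace(b a b a) = trace(a b) * trace(a b) - trace(1)  (split on a) = z^2 - 2
trace(b a b) = trace(b) * trace(a b) - trace(a)  (reduce the b square) = y*z - x
trace(a b a b a) = trace(a) * trace(b a b a) - trace(b a b)  (reduce the a square) = x*z^2 - y*z - x
trace(a b a b a b) = trace(b a b a) * trace(b a) - trace(a b)  (split on b) = z^3 - 3*z
trace(b a b a b^-1 a) = trace(a b a b a) * trace(b) - trace(a b a b a b)  (eliminate b^-1) = x*y*z^2 - y^2*z - z^3 - x*y + 3*z
trace(b^-1 a^-1 b a b a) = trace(b a b a b^-1) * trace(a) - trace(b a b a b^-1 a)  (eliminate a^-1) = -x*y*z^2 + x^2*z + y^2*z + z^3 - 3*z
trace(a^-1 b^-1 a^-1 b a b) = trace(b^-1 a^-1 b a b) * trace(a) - trace(b^-1 a^-1 b a b a)  (eliminate a^-1) = x*y*z^2 - x^2*z - y^2*z - z^3 + x*y + 3*z
trace(b^-1 a^-1 b a b a^-2) = trace(a^-1 b^-1 a^-1 b a b) * trace(a) - trace(a^-1 b^-1 a^-1 b a b a)  (eliminate a^-1) = x^2*y*z^2 - x^3*z - x*y^2*z - x*z^3 + x^2*y + 3*x*z - y
trace(a^-1 b^-1 a^-1 b a b a^-2) = trace(b^-1 a^-1 b a b a^-2) * trace(a) - trace(b^-1 a^-1 b a b a^-1)  (eliminate a^-1) = x^3*y*z^2 - x^4*z - x^2*y^2*z - x^2*z^3 + x^3*y - x*y*z^2 + 4*x^2*z + y^2*z + z^3 - 2*x*y - 3*z
trace(a^-3 b^-1 a^-1 b a b a^-1) = trace(a^-1 b^-1 a^-1 b a b a^-2) * trace(a) - trace(a^-1 b^-1 a^-1 b a b a^-1)  (eliminate a^-1) = x^4*y*z^2 - x^5*z - x^3*y^2*z - x^3*z^3 + x^4*y - 2*x^2*y*z^2 + 5*x^3*z + 2*x*y^2*z + 2*x*z^3 - 3*x^2*y - 6*x*z + y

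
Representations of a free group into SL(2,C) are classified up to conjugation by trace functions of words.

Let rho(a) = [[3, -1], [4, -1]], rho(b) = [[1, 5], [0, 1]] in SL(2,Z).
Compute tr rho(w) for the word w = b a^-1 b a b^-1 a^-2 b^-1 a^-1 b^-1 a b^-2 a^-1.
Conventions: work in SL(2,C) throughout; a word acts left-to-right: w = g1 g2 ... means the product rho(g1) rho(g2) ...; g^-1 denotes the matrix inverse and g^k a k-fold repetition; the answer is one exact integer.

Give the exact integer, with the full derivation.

240764982

rho(b) = [[1, 5], [0, 1]]
... * rho(a^-1) = [[-1, 1], [-4, 3]]  ->  [[-21, 16], [-4, 3]]
... * rho(b) = [[1, 5], [0, 1]]  ->  [[-21, -89], [-4, -17]]
... * rho(a) = [[3, -1], [4, -1]]  ->  [[-419, 110], [-80, 21]]
... * rho(b^-1) = [[1, -5], [0, 1]]  ->  [[-419, 2205], [-80, 421]]
... * rho(a^-1) = [[-1, 1], [-4, 3]]  ->  [[-8401, 6196], [-1604, 1183]]
... * rho(a^-1) = [[-1, 1], [-4, 3]]  ->  [[-16383, 10187], [-3128, 1945]]
... * rho(b^-1) = [[1, -5], [0, 1]]  ->  [[-16383, 92102], [-3128, 17585]]
... * rho(a^-1) = [[-1, 1], [-4, 3]]  ->  [[-352025, 259923], [-67212, 49627]]
... * rho(b^-1) = [[1, -5], [0, 1]]  ->  [[-352025, 2020048], [-67212, 385687]]
... * rho(a) = [[3, -1], [4, -1]]  ->  [[7024117, -1668023], [1341112, -318475]]
... * rho(b^-1) = [[1, -5], [0, 1]]  ->  [[7024117, -36788608], [1341112, -7024035]]
... * rho(b^-1) = [[1, -5], [0, 1]]  ->  [[7024117, -71909193], [1341112, -13729595]]
... * rho(a^-1) = [[-1, 1], [-4, 3]]  ->  [[280612655, -208703462], [53577268, -39847673]]
tr = 280612655 + -39847673 = 240764982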